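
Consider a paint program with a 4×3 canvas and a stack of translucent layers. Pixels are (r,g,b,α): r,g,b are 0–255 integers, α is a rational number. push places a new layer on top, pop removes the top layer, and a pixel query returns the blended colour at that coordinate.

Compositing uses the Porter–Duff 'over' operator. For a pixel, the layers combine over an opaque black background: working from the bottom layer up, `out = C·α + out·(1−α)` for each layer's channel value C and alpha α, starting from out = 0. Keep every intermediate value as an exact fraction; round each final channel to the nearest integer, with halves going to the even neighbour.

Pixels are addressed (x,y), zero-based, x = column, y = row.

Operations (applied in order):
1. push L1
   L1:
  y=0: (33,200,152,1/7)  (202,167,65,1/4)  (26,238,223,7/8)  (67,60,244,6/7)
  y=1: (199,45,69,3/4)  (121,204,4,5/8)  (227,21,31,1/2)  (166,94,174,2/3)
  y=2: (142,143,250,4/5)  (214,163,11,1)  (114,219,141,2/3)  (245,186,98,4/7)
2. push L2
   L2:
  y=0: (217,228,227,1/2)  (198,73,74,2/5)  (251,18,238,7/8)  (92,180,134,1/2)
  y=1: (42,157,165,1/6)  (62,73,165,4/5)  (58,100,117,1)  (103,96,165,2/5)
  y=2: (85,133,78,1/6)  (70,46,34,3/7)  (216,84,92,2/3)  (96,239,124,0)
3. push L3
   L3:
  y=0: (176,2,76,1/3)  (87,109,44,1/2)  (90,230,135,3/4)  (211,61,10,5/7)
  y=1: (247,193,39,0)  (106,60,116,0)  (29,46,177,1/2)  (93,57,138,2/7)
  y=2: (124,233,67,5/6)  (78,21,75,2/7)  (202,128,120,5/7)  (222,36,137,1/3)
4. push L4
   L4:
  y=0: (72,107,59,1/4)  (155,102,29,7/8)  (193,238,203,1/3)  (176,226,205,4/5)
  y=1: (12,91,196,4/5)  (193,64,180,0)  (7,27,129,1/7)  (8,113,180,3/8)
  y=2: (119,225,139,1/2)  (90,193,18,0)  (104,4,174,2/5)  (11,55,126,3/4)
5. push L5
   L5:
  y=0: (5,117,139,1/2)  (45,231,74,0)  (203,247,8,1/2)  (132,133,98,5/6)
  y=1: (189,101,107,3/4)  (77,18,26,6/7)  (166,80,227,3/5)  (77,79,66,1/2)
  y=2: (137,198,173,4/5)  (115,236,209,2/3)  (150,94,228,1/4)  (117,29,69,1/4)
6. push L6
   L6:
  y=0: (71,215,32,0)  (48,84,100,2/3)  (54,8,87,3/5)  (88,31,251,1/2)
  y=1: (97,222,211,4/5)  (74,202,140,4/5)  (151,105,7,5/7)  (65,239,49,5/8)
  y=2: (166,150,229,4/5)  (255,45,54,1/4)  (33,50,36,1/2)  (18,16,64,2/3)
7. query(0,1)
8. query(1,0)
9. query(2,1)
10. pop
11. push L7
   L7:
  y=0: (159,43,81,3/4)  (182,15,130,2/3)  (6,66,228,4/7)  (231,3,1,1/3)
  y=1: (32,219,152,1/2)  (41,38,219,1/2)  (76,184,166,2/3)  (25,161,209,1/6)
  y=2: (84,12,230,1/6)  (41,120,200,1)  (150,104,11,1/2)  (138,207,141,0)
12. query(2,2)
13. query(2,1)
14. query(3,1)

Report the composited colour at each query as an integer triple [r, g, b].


at x=0,y=1 over L1,L2,L3,L4,L5,L6:
after L1 α=3/4: [597/4, 135/4, 207/4]
after L2 α=1/6: [1051/8, 1303/24, 565/8]
after L3 α=0: [1051/8, 1303/24, 565/8]
after L4 α=4/5: [287/8, 10039/120, 6837/40]
after L5 α=3/4: [4823/32, 46399/480, 19677/160]
after L6 α=4/5: [17239/160, 472639/2400, 154717/800]
= [108, 197, 193]

query (1,0) [L1,L2,L3,L4,L5,L6] — begin 0,0,0
+L1 (α=1/4) → [101/2, 167/4, 65/4]
+L2 (α=2/5) → [219/2, 217/4, 787/20]
+L3 (α=1/2) → [393/4, 653/8, 1667/40]
+L4 (α=7/8) → [4733/32, 6365/64, 9787/320]
+L5 (α=0) → [4733/32, 6365/64, 9787/320]
+L6 (α=2/3) → [7805/96, 17117/192, 73787/960]
rounded: [81, 89, 77]

query (2,1) [L1,L2,L3,L4,L5,L6] — begin 0,0,0
+L1 (α=1/2) → [227/2, 21/2, 31/2]
+L2 (α=1) → [58, 100, 117]
+L3 (α=1/2) → [87/2, 73, 147]
+L4 (α=1/7) → [268/7, 465/7, 1011/7]
+L5 (α=3/5) → [4022/35, 522/7, 6789/35]
+L6 (α=5/7) → [34469/245, 4719/49, 14803/245]
→ [141, 96, 60]

(2,2) stack=L1,L2,L3,L4,L5,L7; from [0,0,0]:
+L1 (α=2/3) → [76, 146, 94]
+L2 (α=2/3) → [508/3, 314/3, 278/3]
+L3 (α=5/7) → [578/3, 364/3, 2356/21]
+L4 (α=2/5) → [786/5, 372/5, 4792/35]
+L5 (α=1/4) → [777/5, 793/10, 5589/35]
+L7 (α=1/2) → [1527/10, 1833/20, 2987/35]
rounded: [153, 92, 85]

(2,1) stack=L1,L2,L3,L4,L5,L7; from [0,0,0]:
after L1 α=1/2: [227/2, 21/2, 31/2]
after L2 α=1: [58, 100, 117]
after L3 α=1/2: [87/2, 73, 147]
after L4 α=1/7: [268/7, 465/7, 1011/7]
after L5 α=3/5: [4022/35, 522/7, 6789/35]
after L7 α=2/3: [3114/35, 3098/21, 18409/105]
= [89, 148, 175]

query (3,1) [L1,L2,L3,L4,L5,L7] — begin 0,0,0
+L1 (α=2/3) → [332/3, 188/3, 116]
+L2 (α=2/5) → [538/5, 76, 678/5]
+L3 (α=2/7) → [724/7, 494/7, 954/7]
+L4 (α=3/8) → [947/14, 4843/56, 4275/28]
+L5 (α=1/2) → [2025/28, 9267/112, 6123/56]
+L7 (α=1/6) → [10825/168, 64367/672, 42319/336]
= [64, 96, 126]


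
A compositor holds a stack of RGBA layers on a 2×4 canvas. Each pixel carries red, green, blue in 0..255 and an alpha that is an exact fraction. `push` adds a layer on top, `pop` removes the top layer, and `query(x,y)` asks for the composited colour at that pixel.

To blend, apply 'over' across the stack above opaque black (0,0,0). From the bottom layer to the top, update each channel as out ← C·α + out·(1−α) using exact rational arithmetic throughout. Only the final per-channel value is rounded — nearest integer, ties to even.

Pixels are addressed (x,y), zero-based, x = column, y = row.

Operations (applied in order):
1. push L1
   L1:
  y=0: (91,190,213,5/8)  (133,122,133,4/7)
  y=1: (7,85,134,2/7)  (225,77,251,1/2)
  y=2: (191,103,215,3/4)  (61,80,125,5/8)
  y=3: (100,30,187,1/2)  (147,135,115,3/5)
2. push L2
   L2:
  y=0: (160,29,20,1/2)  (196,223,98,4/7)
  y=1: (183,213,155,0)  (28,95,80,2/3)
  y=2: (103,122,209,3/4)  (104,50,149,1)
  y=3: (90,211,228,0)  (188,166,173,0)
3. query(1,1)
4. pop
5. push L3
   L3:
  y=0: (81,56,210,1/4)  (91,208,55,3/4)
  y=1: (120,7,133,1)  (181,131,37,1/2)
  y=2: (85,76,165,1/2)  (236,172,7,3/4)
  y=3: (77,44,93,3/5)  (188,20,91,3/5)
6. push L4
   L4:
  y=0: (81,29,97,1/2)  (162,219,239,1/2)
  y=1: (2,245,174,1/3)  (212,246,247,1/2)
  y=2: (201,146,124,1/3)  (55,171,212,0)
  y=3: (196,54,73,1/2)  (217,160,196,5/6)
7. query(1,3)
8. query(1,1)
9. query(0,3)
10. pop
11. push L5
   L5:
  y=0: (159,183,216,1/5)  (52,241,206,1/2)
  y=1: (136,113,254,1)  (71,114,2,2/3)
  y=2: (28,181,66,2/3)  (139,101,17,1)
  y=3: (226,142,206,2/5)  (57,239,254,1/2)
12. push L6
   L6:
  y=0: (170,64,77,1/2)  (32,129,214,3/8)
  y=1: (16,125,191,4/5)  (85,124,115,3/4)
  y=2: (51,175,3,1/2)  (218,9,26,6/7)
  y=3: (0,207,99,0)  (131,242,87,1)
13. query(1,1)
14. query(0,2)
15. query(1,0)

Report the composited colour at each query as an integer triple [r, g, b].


(1,1) stack=L1,L2; from [0,0,0]:
L1 α=1/2: [225/2, 77/2, 251/2]
L2 α=2/3: [337/6, 457/6, 571/6]
= [56, 76, 95]

(1,3) stack=L1,L3,L4; from [0,0,0]:
after L1 α=3/5: [441/5, 81, 69]
after L3 α=3/5: [3702/25, 222/5, 411/5]
after L4 α=5/6: [30827/150, 2111/15, 5311/30]
rounded: [206, 141, 177]

(1,1) stack=L1,L3,L4; from [0,0,0]:
after L1 α=1/2: [225/2, 77/2, 251/2]
after L3 α=1/2: [587/4, 339/4, 325/4]
after L4 α=1/2: [1435/8, 1323/8, 1313/8]
rounded: [179, 165, 164]

query (0,3) [L1,L3,L4] — begin 0,0,0
after L1 α=1/2: [50, 15, 187/2]
after L3 α=3/5: [331/5, 162/5, 466/5]
after L4 α=1/2: [1311/10, 216/5, 831/10]
= [131, 43, 83]

at x=1,y=1 over L1,L3,L5,L6:
after L1 α=1/2: [225/2, 77/2, 251/2]
after L3 α=1/2: [587/4, 339/4, 325/4]
after L5 α=2/3: [385/4, 417/4, 341/12]
after L6 α=3/4: [1405/16, 1905/16, 4481/48]
= [88, 119, 93]

at x=0,y=2 over L1,L3,L5,L6:
+L1 (α=3/4) → [573/4, 309/4, 645/4]
+L3 (α=1/2) → [913/8, 613/8, 1305/8]
+L5 (α=2/3) → [1361/24, 3509/24, 787/8]
+L6 (α=1/2) → [2585/48, 7709/48, 811/16]
= [54, 161, 51]

query (1,0) [L1,L3,L5,L6] — begin 0,0,0
after L1 α=4/7: [76, 488/7, 76]
after L3 α=3/4: [349/4, 1214/7, 241/4]
after L5 α=1/2: [557/8, 2901/14, 1065/8]
after L6 α=3/8: [3553/64, 19923/112, 10461/64]
= [56, 178, 163]


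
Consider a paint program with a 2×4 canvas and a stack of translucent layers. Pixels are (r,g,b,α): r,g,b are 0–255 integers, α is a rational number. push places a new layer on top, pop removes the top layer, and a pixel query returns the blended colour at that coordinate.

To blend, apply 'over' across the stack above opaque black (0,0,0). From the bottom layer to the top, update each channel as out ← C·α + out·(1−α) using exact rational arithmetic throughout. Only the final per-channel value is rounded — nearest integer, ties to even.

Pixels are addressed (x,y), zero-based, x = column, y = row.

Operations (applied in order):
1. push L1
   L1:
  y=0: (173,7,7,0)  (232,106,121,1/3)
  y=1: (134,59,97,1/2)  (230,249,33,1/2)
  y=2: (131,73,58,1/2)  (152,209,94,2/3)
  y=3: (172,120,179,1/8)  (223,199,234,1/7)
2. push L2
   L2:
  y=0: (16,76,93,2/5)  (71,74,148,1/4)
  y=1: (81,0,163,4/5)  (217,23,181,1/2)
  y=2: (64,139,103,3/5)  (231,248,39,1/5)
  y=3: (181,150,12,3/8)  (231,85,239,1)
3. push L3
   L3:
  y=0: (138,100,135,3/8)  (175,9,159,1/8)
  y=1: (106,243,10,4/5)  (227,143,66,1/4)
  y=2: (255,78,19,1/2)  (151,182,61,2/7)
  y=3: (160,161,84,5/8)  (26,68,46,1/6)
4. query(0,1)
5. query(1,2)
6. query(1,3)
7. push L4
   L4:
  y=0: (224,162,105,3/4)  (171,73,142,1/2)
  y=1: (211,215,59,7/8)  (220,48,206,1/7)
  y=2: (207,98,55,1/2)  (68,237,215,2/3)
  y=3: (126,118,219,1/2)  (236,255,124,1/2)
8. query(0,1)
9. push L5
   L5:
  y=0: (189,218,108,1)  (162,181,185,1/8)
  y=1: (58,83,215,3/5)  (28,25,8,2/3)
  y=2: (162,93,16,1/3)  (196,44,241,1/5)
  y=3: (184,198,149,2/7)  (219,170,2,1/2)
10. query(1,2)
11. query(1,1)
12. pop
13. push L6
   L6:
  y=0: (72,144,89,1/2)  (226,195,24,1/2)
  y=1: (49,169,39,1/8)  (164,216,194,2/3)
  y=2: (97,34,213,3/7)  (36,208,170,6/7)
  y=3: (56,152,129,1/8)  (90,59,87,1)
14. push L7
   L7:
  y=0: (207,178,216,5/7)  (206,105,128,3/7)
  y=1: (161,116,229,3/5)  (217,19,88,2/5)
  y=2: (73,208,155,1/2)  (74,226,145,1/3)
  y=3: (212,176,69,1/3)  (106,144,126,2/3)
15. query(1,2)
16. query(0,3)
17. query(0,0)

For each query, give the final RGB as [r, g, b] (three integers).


query (0,1) [L1,L2,L3] — begin 0,0,0
after L1 α=1/2: [67, 59/2, 97/2]
after L2 α=4/5: [391/5, 59/10, 1401/10]
after L3 α=4/5: [2511/25, 9779/50, 1801/50]
= [100, 196, 36]

query (1,2) [L1,L2,L3] — begin 0,0,0
+L1 (α=2/3) → [304/3, 418/3, 188/3]
+L2 (α=1/5) → [1909/15, 2416/15, 869/15]
+L3 (α=2/7) → [2815/21, 3508/21, 1235/21]
→ [134, 167, 59]

at x=1,y=3 over L1,L2,L3:
after L1 α=1/7: [223/7, 199/7, 234/7]
after L2 α=1: [231, 85, 239]
after L3 α=1/6: [1181/6, 493/6, 1241/6]
= [197, 82, 207]

query (0,1) [L1,L2,L3,L4] — begin 0,0,0
L1 α=1/2: [67, 59/2, 97/2]
L2 α=4/5: [391/5, 59/10, 1401/10]
L3 α=4/5: [2511/25, 9779/50, 1801/50]
L4 α=7/8: [9859/50, 85029/400, 22451/400]
→ [197, 213, 56]

query (1,2) [L1,L2,L3,L4,L5] — begin 0,0,0
+L1 (α=2/3) → [304/3, 418/3, 188/3]
+L2 (α=1/5) → [1909/15, 2416/15, 869/15]
+L3 (α=2/7) → [2815/21, 3508/21, 1235/21]
+L4 (α=2/3) → [5671/63, 13462/63, 10265/63]
+L5 (α=1/5) → [35032/315, 11324/63, 56243/315]
→ [111, 180, 179]

query (1,1) [L1,L2,L3,L4,L5] — begin 0,0,0
+L1 (α=1/2) → [115, 249/2, 33/2]
+L2 (α=1/2) → [166, 295/4, 395/4]
+L3 (α=1/4) → [725/4, 1457/16, 1449/16]
+L4 (α=1/7) → [2615/14, 4755/56, 5995/56]
+L5 (α=2/3) → [1133/14, 7555/168, 2297/56]
= [81, 45, 41]

query (1,2) [L1,L2,L3,L4,L6,L7] — begin 0,0,0
L1 α=2/3: [304/3, 418/3, 188/3]
L2 α=1/5: [1909/15, 2416/15, 869/15]
L3 α=2/7: [2815/21, 3508/21, 1235/21]
L4 α=2/3: [5671/63, 13462/63, 10265/63]
L6 α=6/7: [19279/441, 92086/441, 74525/441]
L7 α=1/3: [71192/1323, 283838/1323, 212995/1323]
= [54, 215, 161]

at x=0,y=3 over L1,L2,L3,L4,L6,L7:
L1 α=1/8: [43/2, 15, 179/8]
L2 α=3/8: [1301/16, 525/8, 1183/64]
L3 α=5/8: [16703/128, 8015/64, 30429/512]
L4 α=1/2: [32831/256, 15567/128, 142557/1024]
L6 α=1/8: [244153/2048, 128425/1024, 1129995/8192]
L7 α=1/3: [153747/1024, 218537/1536, 470873/4096]
= [150, 142, 115]

at x=0,y=0 over L1,L2,L3,L4,L6,L7:
+L1 (α=0) → [0, 0, 0]
+L2 (α=2/5) → [32/5, 152/5, 186/5]
+L3 (α=3/8) → [223/4, 113/2, 591/8]
+L4 (α=3/4) → [2911/16, 1085/8, 3111/32]
+L6 (α=1/2) → [4063/32, 2237/16, 5959/64]
+L7 (α=5/7) → [20623/112, 9357/56, 40519/224]
→ [184, 167, 181]


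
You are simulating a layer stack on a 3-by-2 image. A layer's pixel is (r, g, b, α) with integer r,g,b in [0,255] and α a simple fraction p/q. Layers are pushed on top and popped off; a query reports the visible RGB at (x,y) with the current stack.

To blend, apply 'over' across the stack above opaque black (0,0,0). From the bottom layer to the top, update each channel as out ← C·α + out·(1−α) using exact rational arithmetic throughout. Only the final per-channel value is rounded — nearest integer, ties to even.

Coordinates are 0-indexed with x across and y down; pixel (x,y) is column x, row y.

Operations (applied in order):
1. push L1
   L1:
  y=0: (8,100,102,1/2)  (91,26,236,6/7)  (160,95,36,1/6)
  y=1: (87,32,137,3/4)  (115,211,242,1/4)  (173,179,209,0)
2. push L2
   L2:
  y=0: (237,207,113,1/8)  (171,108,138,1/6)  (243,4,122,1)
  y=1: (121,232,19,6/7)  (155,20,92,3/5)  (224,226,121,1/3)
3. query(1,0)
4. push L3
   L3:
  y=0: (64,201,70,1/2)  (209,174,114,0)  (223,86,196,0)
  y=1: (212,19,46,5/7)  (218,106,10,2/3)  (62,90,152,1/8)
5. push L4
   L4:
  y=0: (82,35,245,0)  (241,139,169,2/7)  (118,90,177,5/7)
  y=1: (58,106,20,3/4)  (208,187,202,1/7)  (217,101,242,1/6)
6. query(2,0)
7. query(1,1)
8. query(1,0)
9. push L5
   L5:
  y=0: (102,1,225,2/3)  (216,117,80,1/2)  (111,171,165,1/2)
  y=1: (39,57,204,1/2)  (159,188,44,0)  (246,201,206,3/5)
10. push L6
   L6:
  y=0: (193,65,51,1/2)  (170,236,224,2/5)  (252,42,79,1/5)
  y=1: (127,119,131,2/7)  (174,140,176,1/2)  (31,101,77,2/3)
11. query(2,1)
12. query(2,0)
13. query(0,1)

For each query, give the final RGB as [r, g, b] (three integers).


query (1,0) [L1,L2] — begin 0,0,0
after L1 α=6/7: [78, 156/7, 1416/7]
after L2 α=1/6: [187/2, 256/7, 1341/7]
rounded: [94, 37, 192]

at x=2,y=0 over L1,L2,L3,L4:
after L1 α=1/6: [80/3, 95/6, 6]
after L2 α=1: [243, 4, 122]
after L3 α=0: [243, 4, 122]
after L4 α=5/7: [1076/7, 458/7, 1129/7]
= [154, 65, 161]

query (1,1) [L1,L2,L3,L4] — begin 0,0,0
L1 α=1/4: [115/4, 211/4, 121/2]
L2 α=3/5: [209/2, 331/10, 397/5]
L3 α=2/3: [1081/6, 817/10, 497/15]
L4 α=1/7: [1289/7, 3386/35, 2004/35]
rounded: [184, 97, 57]

query (1,0) [L1,L2,L3,L4] — begin 0,0,0
L1 α=6/7: [78, 156/7, 1416/7]
L2 α=1/6: [187/2, 256/7, 1341/7]
L3 α=0: [187/2, 256/7, 1341/7]
L4 α=2/7: [1899/14, 3226/49, 9071/49]
→ [136, 66, 185]

(2,1) stack=L1,L2,L3,L4,L5,L6; from [0,0,0]:
after L1 α=0: [0, 0, 0]
after L2 α=1/3: [224/3, 226/3, 121/3]
after L3 α=1/8: [877/12, 463/6, 1303/24]
after L4 α=1/6: [6989/72, 2921/36, 12323/144]
after L5 α=3/5: [33557/180, 2755/18, 56819/360]
after L6 α=2/3: [44717/540, 6391/54, 112259/1080]
→ [83, 118, 104]

query (2,0) [L1,L2,L3,L4,L5,L6] — begin 0,0,0
after L1 α=1/6: [80/3, 95/6, 6]
after L2 α=1: [243, 4, 122]
after L3 α=0: [243, 4, 122]
after L4 α=5/7: [1076/7, 458/7, 1129/7]
after L5 α=1/2: [1853/14, 1655/14, 1142/7]
after L6 α=1/5: [1094/7, 3604/35, 5121/35]
→ [156, 103, 146]

at x=0,y=1 over L1,L2,L3,L4,L5,L6:
+L1 (α=3/4) → [261/4, 24, 411/4]
+L2 (α=6/7) → [3165/28, 1416/7, 867/28]
+L3 (α=5/7) → [18005/98, 3497/49, 4087/98]
+L4 (α=3/4) → [35057/392, 19079/196, 9967/392]
+L5 (α=1/2) → [50345/784, 30251/392, 89935/784]
+L6 (α=2/7) → [450861/5488, 244551/2744, 655083/5488]
→ [82, 89, 119]


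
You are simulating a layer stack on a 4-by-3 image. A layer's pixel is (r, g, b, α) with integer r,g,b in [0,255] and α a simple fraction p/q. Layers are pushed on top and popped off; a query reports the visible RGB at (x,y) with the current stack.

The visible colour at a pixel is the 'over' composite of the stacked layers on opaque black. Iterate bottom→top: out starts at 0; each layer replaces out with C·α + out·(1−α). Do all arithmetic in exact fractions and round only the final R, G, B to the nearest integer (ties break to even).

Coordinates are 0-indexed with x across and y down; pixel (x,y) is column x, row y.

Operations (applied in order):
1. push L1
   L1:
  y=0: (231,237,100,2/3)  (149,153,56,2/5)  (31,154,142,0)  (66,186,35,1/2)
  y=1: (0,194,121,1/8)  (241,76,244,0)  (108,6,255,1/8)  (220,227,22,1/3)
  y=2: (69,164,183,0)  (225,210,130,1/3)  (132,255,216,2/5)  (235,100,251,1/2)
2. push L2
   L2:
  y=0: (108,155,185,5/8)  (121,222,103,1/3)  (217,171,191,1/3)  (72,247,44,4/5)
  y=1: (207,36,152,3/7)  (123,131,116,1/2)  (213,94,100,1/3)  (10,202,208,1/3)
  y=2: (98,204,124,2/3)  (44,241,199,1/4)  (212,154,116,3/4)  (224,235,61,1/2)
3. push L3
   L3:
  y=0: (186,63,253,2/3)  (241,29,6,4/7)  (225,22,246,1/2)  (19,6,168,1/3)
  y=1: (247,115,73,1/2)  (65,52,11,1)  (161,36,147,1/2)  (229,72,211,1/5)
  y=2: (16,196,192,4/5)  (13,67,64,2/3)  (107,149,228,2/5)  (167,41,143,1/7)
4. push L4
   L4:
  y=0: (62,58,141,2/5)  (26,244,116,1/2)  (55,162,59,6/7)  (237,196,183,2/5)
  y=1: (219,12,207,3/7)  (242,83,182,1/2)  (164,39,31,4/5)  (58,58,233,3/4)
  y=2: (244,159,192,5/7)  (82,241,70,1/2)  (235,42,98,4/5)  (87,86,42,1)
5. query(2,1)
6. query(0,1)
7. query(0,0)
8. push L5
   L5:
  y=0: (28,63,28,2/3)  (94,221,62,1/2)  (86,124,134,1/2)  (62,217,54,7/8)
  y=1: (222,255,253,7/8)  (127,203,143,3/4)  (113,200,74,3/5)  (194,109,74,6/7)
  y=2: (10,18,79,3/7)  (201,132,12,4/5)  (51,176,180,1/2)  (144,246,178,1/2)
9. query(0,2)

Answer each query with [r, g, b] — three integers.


(2,1) stack=L1,L2,L3,L4; from [0,0,0]:
L1 α=1/8: [27/2, 3/4, 255/8]
L2 α=1/3: [80, 191/6, 655/12]
L3 α=1/2: [241/2, 407/12, 2419/24]
L4 α=4/5: [1553/10, 2279/60, 1079/24]
rounded: [155, 38, 45]

query (0,1) [L1,L2,L3,L4] — begin 0,0,0
+L1 (α=1/8) → [0, 97/4, 121/8]
+L2 (α=3/7) → [621/7, 205/7, 1033/14]
+L3 (α=1/2) → [1175/7, 505/7, 2055/28]
+L4 (α=3/7) → [9299/49, 2272/49, 6402/49]
→ [190, 46, 131]

(0,0) stack=L1,L2,L3,L4; from [0,0,0]:
L1 α=2/3: [154, 158, 200/3]
L2 α=5/8: [501/4, 1249/8, 1125/8]
L3 α=2/3: [663/4, 2257/24, 5173/24]
L4 α=2/5: [497/4, 637/8, 7429/40]
→ [124, 80, 186]

query (0,2) [L1,L2,L3,L4,L5] — begin 0,0,0
+L1 (α=0) → [0, 0, 0]
+L2 (α=2/3) → [196/3, 136, 248/3]
+L3 (α=4/5) → [388/15, 184, 2552/15]
+L4 (α=5/7) → [19076/105, 1163/7, 19504/105]
+L5 (α=3/7) → [79454/735, 5030/49, 102901/735]
= [108, 103, 140]


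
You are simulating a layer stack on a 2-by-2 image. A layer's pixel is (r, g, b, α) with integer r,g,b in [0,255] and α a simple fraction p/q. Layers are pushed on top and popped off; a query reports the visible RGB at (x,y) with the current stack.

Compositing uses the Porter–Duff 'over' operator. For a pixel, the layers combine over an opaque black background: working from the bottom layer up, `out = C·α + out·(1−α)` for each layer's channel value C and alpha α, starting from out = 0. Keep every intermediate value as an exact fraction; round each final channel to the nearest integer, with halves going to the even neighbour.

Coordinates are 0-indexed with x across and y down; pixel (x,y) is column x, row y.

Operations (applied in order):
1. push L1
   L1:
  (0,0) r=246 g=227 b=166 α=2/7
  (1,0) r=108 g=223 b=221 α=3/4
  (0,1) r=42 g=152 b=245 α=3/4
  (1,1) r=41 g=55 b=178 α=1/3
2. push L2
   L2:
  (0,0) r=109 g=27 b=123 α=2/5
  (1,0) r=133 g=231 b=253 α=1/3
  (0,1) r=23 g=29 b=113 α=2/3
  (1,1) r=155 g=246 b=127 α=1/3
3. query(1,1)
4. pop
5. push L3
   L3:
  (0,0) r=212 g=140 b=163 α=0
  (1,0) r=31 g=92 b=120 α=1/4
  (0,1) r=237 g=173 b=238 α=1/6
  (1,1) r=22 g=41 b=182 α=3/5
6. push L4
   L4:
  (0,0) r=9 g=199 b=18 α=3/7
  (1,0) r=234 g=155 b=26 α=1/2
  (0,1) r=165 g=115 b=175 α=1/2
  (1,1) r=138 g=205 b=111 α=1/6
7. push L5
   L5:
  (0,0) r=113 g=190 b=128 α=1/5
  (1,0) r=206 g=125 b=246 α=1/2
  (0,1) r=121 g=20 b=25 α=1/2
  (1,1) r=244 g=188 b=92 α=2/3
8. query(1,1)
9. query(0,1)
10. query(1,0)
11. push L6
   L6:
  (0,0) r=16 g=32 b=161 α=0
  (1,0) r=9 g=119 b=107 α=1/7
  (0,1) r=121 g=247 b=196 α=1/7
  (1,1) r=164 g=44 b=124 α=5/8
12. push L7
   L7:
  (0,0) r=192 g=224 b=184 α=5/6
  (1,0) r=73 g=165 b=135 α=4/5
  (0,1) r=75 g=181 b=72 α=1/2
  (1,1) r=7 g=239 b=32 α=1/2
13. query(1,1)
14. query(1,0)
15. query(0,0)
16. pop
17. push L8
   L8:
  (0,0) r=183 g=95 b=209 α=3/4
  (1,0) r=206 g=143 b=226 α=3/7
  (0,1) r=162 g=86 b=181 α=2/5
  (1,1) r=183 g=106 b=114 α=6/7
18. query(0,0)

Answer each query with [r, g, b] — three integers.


(1,1) stack=L1,L2; from [0,0,0]:
+L1 (α=1/3) → [41/3, 55/3, 178/3]
+L2 (α=1/3) → [547/9, 848/9, 737/9]
= [61, 94, 82]

at x=1,y=1 over L1,L3,L4,L5:
L1 α=1/3: [41/3, 55/3, 178/3]
L3 α=3/5: [56/3, 479/15, 1994/15]
L4 α=1/6: [347/9, 547/9, 2327/18]
L5 α=2/3: [4739/27, 3931/27, 5639/54]
→ [176, 146, 104]

query (0,1) [L1,L3,L4,L5] — begin 0,0,0
L1 α=3/4: [63/2, 114, 735/4]
L3 α=1/6: [263/4, 743/6, 4627/24]
L4 α=1/2: [923/8, 1433/12, 8827/48]
L5 α=1/2: [1891/16, 1673/24, 10027/96]
rounded: [118, 70, 104]

at x=1,y=0 over L1,L3,L4,L5:
after L1 α=3/4: [81, 669/4, 663/4]
after L3 α=1/4: [137/2, 2375/16, 2469/16]
after L4 α=1/2: [605/4, 4855/32, 2885/32]
after L5 α=1/2: [1429/8, 8855/64, 10757/64]
rounded: [179, 138, 168]

(1,1) stack=L1,L3,L4,L5,L6,L7; from [0,0,0]:
after L1 α=1/3: [41/3, 55/3, 178/3]
after L3 α=3/5: [56/3, 479/15, 1994/15]
after L4 α=1/6: [347/9, 547/9, 2327/18]
after L5 α=2/3: [4739/27, 3931/27, 5639/54]
after L6 α=5/8: [12119/72, 5911/72, 16799/144]
after L7 α=1/2: [12623/144, 23119/144, 21407/288]
rounded: [88, 161, 74]

(1,0) stack=L1,L3,L4,L5,L6,L7; from [0,0,0]:
L1 α=3/4: [81, 669/4, 663/4]
L3 α=1/4: [137/2, 2375/16, 2469/16]
L4 α=1/2: [605/4, 4855/32, 2885/32]
L5 α=1/2: [1429/8, 8855/64, 10757/64]
L6 α=1/7: [4323/28, 4339/32, 35695/224]
L7 α=4/5: [12499/140, 25459/160, 31331/224]
rounded: [89, 159, 140]

query (0,0) [L1,L3,L4,L5,L6,L7] — begin 0,0,0
L1 α=2/7: [492/7, 454/7, 332/7]
L3 α=0: [492/7, 454/7, 332/7]
L4 α=3/7: [2157/49, 5995/49, 1706/49]
L5 α=1/5: [2833/49, 6658/49, 13096/245]
L6 α=0: [2833/49, 6658/49, 13096/245]
L7 α=5/6: [49873/294, 30769/147, 119248/735]
rounded: [170, 209, 162]

(0,0) stack=L1,L3,L4,L5,L6,L8; from [0,0,0]:
after L1 α=2/7: [492/7, 454/7, 332/7]
after L3 α=0: [492/7, 454/7, 332/7]
after L4 α=3/7: [2157/49, 5995/49, 1706/49]
after L5 α=1/5: [2833/49, 6658/49, 13096/245]
after L6 α=0: [2833/49, 6658/49, 13096/245]
after L8 α=3/4: [14867/98, 20623/196, 166711/980]
= [152, 105, 170]


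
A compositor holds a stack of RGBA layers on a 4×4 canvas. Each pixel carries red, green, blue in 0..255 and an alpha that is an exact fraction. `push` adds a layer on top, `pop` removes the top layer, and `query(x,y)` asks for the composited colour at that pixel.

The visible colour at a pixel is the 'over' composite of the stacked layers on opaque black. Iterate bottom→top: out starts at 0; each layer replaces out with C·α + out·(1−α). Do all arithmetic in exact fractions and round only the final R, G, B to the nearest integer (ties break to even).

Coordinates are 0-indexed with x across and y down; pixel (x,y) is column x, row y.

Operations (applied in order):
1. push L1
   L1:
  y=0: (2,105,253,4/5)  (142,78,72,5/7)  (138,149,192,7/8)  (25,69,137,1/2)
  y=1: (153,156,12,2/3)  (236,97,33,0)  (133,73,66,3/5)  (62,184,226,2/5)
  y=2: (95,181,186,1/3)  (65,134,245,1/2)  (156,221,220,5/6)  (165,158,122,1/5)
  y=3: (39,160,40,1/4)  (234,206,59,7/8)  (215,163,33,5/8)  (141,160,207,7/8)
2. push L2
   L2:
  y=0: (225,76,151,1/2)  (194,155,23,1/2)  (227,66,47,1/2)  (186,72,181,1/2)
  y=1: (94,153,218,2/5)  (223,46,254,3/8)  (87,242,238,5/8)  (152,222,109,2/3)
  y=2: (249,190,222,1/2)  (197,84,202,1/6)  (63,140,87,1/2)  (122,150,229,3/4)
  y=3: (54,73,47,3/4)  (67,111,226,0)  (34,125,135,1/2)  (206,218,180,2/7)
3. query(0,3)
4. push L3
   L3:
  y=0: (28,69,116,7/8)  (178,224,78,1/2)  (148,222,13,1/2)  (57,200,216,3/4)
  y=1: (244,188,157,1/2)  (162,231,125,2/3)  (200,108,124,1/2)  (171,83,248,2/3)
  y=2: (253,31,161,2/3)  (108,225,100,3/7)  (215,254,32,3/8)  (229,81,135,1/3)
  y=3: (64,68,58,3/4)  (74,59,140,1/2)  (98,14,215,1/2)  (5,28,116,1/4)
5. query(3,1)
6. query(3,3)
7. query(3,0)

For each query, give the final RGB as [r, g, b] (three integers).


query (0,3) [L1,L2] — begin 0,0,0
after L1 α=1/4: [39/4, 40, 10]
after L2 α=3/4: [687/16, 259/4, 151/4]
→ [43, 65, 38]

query (3,1) [L1,L2,L3] — begin 0,0,0
+L1 (α=2/5) → [124/5, 368/5, 452/5]
+L2 (α=2/3) → [548/5, 2588/15, 514/5]
+L3 (α=2/3) → [2258/15, 5078/45, 998/5]
→ [151, 113, 200]

query (3,3) [L1,L2,L3] — begin 0,0,0
+L1 (α=7/8) → [987/8, 140, 1449/8]
+L2 (α=2/7) → [8231/56, 1136/7, 10125/56]
+L3 (α=1/4) → [24973/224, 901/7, 36871/224]
→ [111, 129, 165]

query (3,0) [L1,L2,L3] — begin 0,0,0
after L1 α=1/2: [25/2, 69/2, 137/2]
after L2 α=1/2: [397/4, 213/4, 499/4]
after L3 α=3/4: [1081/16, 2613/16, 3091/16]
rounded: [68, 163, 193]


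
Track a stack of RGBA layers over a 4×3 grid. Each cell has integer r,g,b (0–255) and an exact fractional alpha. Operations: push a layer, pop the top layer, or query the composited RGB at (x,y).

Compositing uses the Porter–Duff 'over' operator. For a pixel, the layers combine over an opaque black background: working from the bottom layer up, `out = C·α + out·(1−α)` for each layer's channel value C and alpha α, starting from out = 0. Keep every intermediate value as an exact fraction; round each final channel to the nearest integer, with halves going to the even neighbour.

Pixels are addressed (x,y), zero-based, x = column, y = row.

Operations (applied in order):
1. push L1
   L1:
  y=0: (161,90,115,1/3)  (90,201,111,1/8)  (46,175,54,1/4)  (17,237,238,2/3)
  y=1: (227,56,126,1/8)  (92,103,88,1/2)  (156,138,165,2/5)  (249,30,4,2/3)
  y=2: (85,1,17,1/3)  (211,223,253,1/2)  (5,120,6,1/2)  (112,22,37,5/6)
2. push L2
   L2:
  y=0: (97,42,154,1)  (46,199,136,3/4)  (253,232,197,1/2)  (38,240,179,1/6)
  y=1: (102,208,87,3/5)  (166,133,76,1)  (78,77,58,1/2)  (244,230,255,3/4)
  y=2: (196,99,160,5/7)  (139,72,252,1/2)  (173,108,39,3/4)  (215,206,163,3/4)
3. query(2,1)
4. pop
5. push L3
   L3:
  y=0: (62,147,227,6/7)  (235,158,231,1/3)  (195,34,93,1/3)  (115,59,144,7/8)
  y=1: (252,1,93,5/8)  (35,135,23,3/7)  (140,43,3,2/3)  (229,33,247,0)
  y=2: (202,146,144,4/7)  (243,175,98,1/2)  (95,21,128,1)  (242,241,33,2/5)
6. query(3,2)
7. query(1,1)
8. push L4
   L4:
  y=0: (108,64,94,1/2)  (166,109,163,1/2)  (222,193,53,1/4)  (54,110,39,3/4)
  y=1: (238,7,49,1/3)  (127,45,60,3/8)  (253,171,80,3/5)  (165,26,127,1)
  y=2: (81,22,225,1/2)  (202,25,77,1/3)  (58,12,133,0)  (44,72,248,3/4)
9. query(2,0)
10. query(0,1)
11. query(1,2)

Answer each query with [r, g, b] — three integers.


query (2,1) [L1,L2] — begin 0,0,0
L1 α=2/5: [312/5, 276/5, 66]
L2 α=1/2: [351/5, 661/10, 62]
= [70, 66, 62]

query (3,2) [L1,L3] — begin 0,0,0
after L1 α=5/6: [280/3, 55/3, 185/6]
after L3 α=2/5: [764/5, 537/5, 317/10]
= [153, 107, 32]

(1,1) stack=L1,L3; from [0,0,0]:
L1 α=1/2: [46, 103/2, 44]
L3 α=3/7: [289/7, 611/7, 35]
→ [41, 87, 35]

at x=2,y=0 over L1,L3,L4:
L1 α=1/4: [23/2, 175/4, 27/2]
L3 α=1/3: [218/3, 81/2, 40]
L4 α=1/4: [110, 629/8, 173/4]
→ [110, 79, 43]

query (0,1) [L1,L3,L4] — begin 0,0,0
L1 α=1/8: [227/8, 7, 63/4]
L3 α=5/8: [10761/64, 13/4, 2049/32]
L4 α=1/3: [18377/96, 9/2, 2833/48]
→ [191, 4, 59]

at x=1,y=2 over L1,L3,L4:
+L1 (α=1/2) → [211/2, 223/2, 253/2]
+L3 (α=1/2) → [697/4, 573/4, 449/4]
+L4 (α=1/3) → [367/2, 623/6, 201/2]
= [184, 104, 100]


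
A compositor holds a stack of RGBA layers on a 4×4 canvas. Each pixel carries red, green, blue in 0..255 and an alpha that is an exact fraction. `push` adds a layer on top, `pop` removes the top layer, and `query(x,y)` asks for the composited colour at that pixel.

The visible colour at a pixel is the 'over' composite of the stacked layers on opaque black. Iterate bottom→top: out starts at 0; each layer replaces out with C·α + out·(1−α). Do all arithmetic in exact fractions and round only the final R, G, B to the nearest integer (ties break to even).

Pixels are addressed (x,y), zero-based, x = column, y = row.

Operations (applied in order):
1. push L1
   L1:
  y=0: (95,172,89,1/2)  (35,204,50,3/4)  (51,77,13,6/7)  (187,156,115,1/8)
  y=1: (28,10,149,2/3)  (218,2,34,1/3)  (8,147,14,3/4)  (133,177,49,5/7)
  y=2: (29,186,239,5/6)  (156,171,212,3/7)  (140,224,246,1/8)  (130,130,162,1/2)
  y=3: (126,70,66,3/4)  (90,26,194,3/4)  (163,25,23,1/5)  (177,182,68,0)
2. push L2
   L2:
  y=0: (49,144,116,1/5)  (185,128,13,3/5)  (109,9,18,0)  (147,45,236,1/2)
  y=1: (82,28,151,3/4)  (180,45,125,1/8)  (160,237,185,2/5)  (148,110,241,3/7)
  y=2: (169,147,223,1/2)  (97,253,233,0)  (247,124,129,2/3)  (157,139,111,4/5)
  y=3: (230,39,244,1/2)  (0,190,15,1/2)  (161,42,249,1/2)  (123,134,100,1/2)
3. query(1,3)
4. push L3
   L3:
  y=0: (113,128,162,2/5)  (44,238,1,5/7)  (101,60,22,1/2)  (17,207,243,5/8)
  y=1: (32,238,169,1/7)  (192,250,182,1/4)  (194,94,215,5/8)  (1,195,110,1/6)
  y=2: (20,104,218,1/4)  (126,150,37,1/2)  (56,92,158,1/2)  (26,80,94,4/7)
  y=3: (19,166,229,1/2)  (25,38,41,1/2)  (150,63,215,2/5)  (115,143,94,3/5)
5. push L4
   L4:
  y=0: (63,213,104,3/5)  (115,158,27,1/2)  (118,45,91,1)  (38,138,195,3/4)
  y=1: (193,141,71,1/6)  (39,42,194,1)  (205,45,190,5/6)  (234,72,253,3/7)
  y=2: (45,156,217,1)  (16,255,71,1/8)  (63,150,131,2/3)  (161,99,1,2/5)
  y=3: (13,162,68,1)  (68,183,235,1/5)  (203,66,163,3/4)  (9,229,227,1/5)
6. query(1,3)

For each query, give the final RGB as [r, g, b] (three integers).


(1,3) stack=L1,L2; from [0,0,0]:
L1 α=3/4: [135/2, 39/2, 291/2]
L2 α=1/2: [135/4, 419/4, 321/4]
= [34, 105, 80]

at x=1,y=3 over L1,L2,L3,L4:
L1 α=3/4: [135/2, 39/2, 291/2]
L2 α=1/2: [135/4, 419/4, 321/4]
L3 α=1/2: [235/8, 571/8, 485/8]
L4 α=1/5: [371/10, 937/10, 191/2]
= [37, 94, 96]


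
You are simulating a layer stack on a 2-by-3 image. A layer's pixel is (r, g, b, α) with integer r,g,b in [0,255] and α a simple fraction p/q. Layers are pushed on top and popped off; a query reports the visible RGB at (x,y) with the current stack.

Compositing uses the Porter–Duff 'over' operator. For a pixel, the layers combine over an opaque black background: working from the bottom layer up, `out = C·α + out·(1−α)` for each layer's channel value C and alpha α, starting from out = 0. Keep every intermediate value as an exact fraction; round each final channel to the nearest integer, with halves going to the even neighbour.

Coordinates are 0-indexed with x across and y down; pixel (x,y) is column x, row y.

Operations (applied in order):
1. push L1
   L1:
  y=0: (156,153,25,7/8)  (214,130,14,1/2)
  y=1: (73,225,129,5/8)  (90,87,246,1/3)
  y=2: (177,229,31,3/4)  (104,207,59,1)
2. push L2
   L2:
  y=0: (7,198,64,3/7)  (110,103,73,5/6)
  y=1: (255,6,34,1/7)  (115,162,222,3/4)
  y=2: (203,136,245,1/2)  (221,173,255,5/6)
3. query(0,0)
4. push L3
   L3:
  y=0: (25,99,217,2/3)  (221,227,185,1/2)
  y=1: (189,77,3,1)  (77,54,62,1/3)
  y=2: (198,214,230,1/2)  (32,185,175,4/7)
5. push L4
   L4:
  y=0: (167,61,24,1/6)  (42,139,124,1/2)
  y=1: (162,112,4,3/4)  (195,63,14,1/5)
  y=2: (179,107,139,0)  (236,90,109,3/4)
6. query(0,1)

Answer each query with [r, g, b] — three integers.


at x=0,y=0 over L1,L2:
+L1 (α=7/8) → [273/2, 1071/8, 175/8]
+L2 (α=3/7) → [81, 2259/14, 559/14]
→ [81, 161, 40]

query (0,1) [L1,L2,L3,L4] — begin 0,0,0
after L1 α=5/8: [365/8, 1125/8, 645/8]
after L2 α=1/7: [2115/28, 3399/28, 2071/28]
after L3 α=1: [189, 77, 3]
after L4 α=3/4: [675/4, 413/4, 15/4]
rounded: [169, 103, 4]


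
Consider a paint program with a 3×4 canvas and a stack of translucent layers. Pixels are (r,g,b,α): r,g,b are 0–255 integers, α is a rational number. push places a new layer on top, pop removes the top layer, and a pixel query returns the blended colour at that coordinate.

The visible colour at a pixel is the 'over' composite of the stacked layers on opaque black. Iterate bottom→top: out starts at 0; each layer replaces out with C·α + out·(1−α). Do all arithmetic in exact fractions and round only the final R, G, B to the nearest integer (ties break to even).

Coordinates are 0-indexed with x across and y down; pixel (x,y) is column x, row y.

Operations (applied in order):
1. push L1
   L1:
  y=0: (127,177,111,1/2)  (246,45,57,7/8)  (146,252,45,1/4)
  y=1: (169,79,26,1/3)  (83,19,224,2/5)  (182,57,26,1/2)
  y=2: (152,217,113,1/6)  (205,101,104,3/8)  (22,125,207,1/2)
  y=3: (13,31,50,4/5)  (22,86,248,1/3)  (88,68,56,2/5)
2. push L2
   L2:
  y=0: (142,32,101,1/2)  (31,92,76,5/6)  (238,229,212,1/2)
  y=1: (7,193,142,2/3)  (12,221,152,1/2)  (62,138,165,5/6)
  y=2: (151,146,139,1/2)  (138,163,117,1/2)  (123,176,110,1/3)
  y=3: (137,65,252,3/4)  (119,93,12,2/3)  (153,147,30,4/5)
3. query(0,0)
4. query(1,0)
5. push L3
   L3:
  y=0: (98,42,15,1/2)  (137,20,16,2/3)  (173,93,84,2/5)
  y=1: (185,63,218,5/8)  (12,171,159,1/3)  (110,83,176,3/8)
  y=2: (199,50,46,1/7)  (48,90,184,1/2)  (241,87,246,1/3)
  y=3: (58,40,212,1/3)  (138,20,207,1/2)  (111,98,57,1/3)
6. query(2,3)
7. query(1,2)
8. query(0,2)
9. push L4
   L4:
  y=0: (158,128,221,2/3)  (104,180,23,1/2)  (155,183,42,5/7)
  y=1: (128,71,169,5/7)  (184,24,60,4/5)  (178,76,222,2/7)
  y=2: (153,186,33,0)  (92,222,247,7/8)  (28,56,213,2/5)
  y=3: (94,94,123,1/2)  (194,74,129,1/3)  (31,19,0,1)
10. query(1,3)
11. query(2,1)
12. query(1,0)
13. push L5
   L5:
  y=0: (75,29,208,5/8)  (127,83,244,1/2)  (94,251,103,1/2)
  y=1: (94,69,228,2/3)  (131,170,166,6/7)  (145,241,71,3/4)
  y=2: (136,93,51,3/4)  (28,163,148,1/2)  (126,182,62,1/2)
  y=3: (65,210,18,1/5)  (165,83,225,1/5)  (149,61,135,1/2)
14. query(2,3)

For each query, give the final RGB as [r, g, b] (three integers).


query (0,0) [L1,L2] — begin 0,0,0
after L1 α=1/2: [127/2, 177/2, 111/2]
after L2 α=1/2: [411/4, 241/4, 313/4]
= [103, 60, 78]

at x=1,y=0 over L1,L2:
after L1 α=7/8: [861/4, 315/8, 399/8]
after L2 α=5/6: [1481/24, 3995/48, 3439/48]
rounded: [62, 83, 72]

query (2,3) [L1,L2,L3] — begin 0,0,0
after L1 α=2/5: [176/5, 136/5, 112/5]
after L2 α=4/5: [3236/25, 3076/25, 712/25]
after L3 α=1/3: [9247/75, 8602/75, 2849/75]
rounded: [123, 115, 38]

(1,2) stack=L1,L2,L3; from [0,0,0]:
after L1 α=3/8: [615/8, 303/8, 39]
after L2 α=1/2: [1719/16, 1607/16, 78]
after L3 α=1/2: [2487/32, 3047/32, 131]
= [78, 95, 131]

at x=0,y=2 over L1,L2,L3:
+L1 (α=1/6) → [76/3, 217/6, 113/6]
+L2 (α=1/2) → [529/6, 1093/12, 947/12]
+L3 (α=1/7) → [104, 1193/14, 1039/14]
rounded: [104, 85, 74]

(1,3) stack=L1,L2,L3,L4; from [0,0,0]:
after L1 α=1/3: [22/3, 86/3, 248/3]
after L2 α=2/3: [736/9, 644/9, 320/9]
after L3 α=1/2: [989/9, 412/9, 2183/18]
after L4 α=1/3: [3724/27, 1490/27, 3344/27]
→ [138, 55, 124]

(2,1) stack=L1,L2,L3,L4; from [0,0,0]:
after L1 α=1/2: [91, 57/2, 13]
after L2 α=5/6: [401/6, 479/4, 419/3]
after L3 α=3/8: [3985/48, 3391/32, 3679/24]
after L4 α=2/7: [37013/336, 3117/32, 29051/168]
= [110, 97, 173]

at x=1,y=0 over L1,L2,L3,L4:
L1 α=7/8: [861/4, 315/8, 399/8]
L2 α=5/6: [1481/24, 3995/48, 3439/48]
L3 α=2/3: [8057/72, 5915/144, 4975/144]
L4 α=1/2: [15545/144, 31835/288, 8287/288]
= [108, 111, 29]

query (2,3) [L1,L2,L3,L4,L5] — begin 0,0,0
L1 α=2/5: [176/5, 136/5, 112/5]
L2 α=4/5: [3236/25, 3076/25, 712/25]
L3 α=1/3: [9247/75, 8602/75, 2849/75]
L4 α=1: [31, 19, 0]
L5 α=1/2: [90, 40, 135/2]
= [90, 40, 68]


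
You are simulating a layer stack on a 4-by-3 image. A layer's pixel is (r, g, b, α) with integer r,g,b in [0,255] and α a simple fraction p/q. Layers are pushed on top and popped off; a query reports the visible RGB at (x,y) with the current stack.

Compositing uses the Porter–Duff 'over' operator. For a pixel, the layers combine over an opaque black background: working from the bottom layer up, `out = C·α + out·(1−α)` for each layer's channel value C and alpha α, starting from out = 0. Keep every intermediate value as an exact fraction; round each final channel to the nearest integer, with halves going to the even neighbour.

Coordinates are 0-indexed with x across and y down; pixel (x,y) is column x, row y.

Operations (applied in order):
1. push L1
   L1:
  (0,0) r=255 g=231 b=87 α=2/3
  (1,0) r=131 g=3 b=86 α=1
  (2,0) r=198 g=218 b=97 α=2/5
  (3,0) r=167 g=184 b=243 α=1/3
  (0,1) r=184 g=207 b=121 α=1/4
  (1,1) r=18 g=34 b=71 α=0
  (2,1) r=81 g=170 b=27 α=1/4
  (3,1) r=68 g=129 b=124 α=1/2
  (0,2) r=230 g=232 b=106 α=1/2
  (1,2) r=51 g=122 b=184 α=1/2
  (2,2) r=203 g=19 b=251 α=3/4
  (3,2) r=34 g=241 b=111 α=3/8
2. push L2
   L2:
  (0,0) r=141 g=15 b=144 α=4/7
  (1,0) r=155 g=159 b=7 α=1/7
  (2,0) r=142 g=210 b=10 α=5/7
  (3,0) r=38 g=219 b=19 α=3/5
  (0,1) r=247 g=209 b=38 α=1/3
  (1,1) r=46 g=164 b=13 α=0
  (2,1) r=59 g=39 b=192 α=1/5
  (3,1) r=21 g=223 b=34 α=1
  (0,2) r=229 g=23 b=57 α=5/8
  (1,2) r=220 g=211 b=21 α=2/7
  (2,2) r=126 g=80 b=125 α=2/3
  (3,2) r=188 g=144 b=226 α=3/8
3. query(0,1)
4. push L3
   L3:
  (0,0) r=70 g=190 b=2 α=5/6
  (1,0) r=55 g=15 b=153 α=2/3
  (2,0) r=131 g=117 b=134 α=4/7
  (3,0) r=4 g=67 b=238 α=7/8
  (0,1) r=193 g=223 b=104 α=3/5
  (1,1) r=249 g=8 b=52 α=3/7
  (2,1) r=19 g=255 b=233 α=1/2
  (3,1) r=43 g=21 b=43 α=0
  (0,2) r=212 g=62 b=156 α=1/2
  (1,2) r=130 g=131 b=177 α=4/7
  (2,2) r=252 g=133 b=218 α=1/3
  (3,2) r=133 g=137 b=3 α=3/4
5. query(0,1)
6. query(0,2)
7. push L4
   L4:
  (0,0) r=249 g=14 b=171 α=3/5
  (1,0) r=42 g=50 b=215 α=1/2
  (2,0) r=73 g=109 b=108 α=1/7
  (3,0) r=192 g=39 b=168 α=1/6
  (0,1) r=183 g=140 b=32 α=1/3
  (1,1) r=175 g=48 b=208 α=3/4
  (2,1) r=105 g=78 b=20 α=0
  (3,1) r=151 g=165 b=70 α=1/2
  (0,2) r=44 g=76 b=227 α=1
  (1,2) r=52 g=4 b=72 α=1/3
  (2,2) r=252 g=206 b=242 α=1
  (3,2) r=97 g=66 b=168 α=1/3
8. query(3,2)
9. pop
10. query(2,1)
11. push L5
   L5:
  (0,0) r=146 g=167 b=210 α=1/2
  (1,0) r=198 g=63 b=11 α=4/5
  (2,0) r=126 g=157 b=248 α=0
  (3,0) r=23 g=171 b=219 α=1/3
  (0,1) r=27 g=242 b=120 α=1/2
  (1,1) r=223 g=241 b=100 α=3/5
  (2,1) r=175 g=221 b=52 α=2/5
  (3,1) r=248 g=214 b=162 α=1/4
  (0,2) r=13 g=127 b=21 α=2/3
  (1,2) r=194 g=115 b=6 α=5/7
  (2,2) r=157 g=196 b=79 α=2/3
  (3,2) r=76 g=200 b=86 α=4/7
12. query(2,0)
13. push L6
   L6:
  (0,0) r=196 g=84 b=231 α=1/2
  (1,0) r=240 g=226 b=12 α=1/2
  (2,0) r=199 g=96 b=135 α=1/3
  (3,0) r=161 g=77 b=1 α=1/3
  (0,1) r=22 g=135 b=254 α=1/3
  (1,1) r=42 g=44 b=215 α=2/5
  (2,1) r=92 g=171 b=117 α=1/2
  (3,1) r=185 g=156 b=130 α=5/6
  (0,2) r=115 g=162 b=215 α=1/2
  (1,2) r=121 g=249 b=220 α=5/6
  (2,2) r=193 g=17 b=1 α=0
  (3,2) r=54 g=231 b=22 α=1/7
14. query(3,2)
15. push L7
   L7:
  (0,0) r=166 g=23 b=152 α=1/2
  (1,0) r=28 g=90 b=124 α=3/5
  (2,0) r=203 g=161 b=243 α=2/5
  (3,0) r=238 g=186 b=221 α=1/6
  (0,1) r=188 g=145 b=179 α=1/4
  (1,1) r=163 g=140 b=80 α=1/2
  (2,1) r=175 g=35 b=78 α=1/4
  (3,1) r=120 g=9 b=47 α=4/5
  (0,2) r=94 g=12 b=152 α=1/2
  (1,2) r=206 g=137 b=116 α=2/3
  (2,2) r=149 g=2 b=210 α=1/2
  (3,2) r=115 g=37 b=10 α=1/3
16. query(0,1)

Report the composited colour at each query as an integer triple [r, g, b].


query (0,1) [L1,L2] — begin 0,0,0
after L1 α=1/4: [46, 207/4, 121/4]
after L2 α=1/3: [113, 625/6, 197/6]
= [113, 104, 33]

at x=0,y=1 over L1,L2,L3:
after L1 α=1/4: [46, 207/4, 121/4]
after L2 α=1/3: [113, 625/6, 197/6]
after L3 α=3/5: [161, 2632/15, 1133/15]
= [161, 175, 76]

at x=0,y=2 over L1,L2,L3:
after L1 α=1/2: [115, 116, 53]
after L2 α=5/8: [745/4, 463/8, 111/2]
after L3 α=1/2: [1593/8, 959/16, 423/4]
rounded: [199, 60, 106]

(3,2) stack=L1,L2,L3,L4; from [0,0,0]:
L1 α=3/8: [51/4, 723/8, 333/8]
L2 α=3/8: [2511/32, 7071/64, 7089/64]
L3 α=3/4: [15279/128, 33375/256, 7665/256]
L4 α=1/3: [21487/192, 13941/128, 9723/128]
rounded: [112, 109, 76]

at x=2,y=1 over L1,L2,L3:
+L1 (α=1/4) → [81/4, 85/2, 27/4]
+L2 (α=1/5) → [28, 209/5, 219/5]
+L3 (α=1/2) → [47/2, 742/5, 692/5]
= [24, 148, 138]

(2,0) stack=L1,L2,L3,L5; from [0,0,0]:
L1 α=2/5: [396/5, 436/5, 194/5]
L2 α=5/7: [4342/35, 6122/35, 638/35]
L3 α=4/7: [31366/245, 34746/245, 20674/245]
L5 α=0: [31366/245, 34746/245, 20674/245]
→ [128, 142, 84]

at x=3,y=2 over L1,L2,L3,L5,L6:
after L1 α=3/8: [51/4, 723/8, 333/8]
after L2 α=3/8: [2511/32, 7071/64, 7089/64]
after L3 α=3/4: [15279/128, 33375/256, 7665/256]
after L5 α=4/7: [12107/128, 304925/1792, 111059/1792]
after L6 α=1/7: [39777/448, 1121751/6272, 352889/6272]
→ [89, 179, 56]

query (0,1) [L1,L2,L3,L5,L6,L7] — begin 0,0,0
+L1 (α=1/4) → [46, 207/4, 121/4]
+L2 (α=1/3) → [113, 625/6, 197/6]
+L3 (α=3/5) → [161, 2632/15, 1133/15]
+L5 (α=1/2) → [94, 3131/15, 2933/30]
+L6 (α=1/3) → [70, 8287/45, 6743/45]
+L7 (α=1/4) → [199/2, 5231/30, 2357/15]
rounded: [100, 174, 157]
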